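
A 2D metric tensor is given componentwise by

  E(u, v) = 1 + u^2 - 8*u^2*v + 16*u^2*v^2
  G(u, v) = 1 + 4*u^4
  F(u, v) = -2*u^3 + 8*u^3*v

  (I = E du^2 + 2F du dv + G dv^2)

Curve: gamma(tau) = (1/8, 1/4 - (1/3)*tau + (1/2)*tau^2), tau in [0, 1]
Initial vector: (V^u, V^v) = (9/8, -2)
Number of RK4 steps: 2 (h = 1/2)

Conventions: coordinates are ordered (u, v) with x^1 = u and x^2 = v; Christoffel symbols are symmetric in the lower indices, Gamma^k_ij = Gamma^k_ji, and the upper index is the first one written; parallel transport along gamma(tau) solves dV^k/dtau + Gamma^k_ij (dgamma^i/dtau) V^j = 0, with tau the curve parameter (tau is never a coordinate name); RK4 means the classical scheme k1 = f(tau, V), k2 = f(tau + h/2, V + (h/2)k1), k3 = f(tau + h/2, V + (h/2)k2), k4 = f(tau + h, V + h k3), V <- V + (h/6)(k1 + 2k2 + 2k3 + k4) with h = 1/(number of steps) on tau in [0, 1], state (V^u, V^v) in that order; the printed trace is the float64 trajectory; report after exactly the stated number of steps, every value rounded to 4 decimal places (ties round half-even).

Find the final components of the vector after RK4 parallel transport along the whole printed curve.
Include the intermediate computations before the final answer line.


gamma'(tau) = (0, -1/3 + tau); f(tau, V)^k = -Gamma^k_ij(gamma(tau)) gamma'^i(tau) V^j; h = 1/2; intermediate values shown to 6 dp
curve data and Christoffel symbols at the stage parameters:
  tau = 0.000000: gamma = (0.125000, 0.250000), gamma' = (0.000000, -0.333333); Gamma_uuu = 0.000000, Gamma_uuv = 0.000000, Gamma_uvv = 0.000000, Gamma_vuu = 0.000000, Gamma_vuv = 0.015610, Gamma_vvv = 0.000000
  tau = 0.250000: gamma = (0.125000, 0.197917), gamma' = (0.000000, -0.083333); Gamma_uuu = 0.005416, Gamma_uuv = -0.012999, Gamma_uvv = 0.000000, Gamma_vuu = -0.006500, Gamma_vuv = 0.015599, Gamma_vvv = 0.000000
  tau = 0.500000: gamma = (0.125000, 0.208333), gamma' = (0.000000, 0.166667); Gamma_uuu = 0.003467, Gamma_uuv = -0.010402, Gamma_uvv = 0.000000, Gamma_vuu = -0.005201, Gamma_vuv = 0.015603, Gamma_vvv = 0.000000
  tau = 0.750000: gamma = (0.125000, 0.281250), gamma' = (0.000000, 0.416667); Gamma_uuu = 0.001951, Gamma_uuv = 0.007803, Gamma_uvv = 0.000000, Gamma_vuu = 0.003901, Gamma_vuv = 0.015606, Gamma_vvv = 0.000000
  tau = 1.000000: gamma = (0.125000, 0.416667), gamma' = (0.000000, 0.666667); Gamma_uuu = 0.055119, Gamma_uuv = 0.041339, Gamma_uvv = 0.000000, Gamma_vuu = 0.020670, Gamma_vuv = 0.015502, Gamma_vvv = 0.000000
step 0: V^u = 1.1250, V^v = -2.0000
step 1: k1 = (0.000000, 0.005854), k2 = (-0.001219, 0.001462), k3 = (-0.001218, 0.001462), k4 = (0.001949, -0.002924); V <- V + (h/6)(k1 + 2k2 + 2k3 + k4): V^u = 1.1248, V^v = -1.9993
step 2: k1 = (0.001950, -0.002925), k2 = (-0.003658, -0.007317), k3 = (-0.003654, -0.007308), k4 = (-0.030947, -0.011605); V <- V + (h/6)(k1 + 2k2 + 2k3 + k4): V^u = 1.1211, V^v = -2.0029

Answer: V^u = 1.1211, V^v = -2.0029


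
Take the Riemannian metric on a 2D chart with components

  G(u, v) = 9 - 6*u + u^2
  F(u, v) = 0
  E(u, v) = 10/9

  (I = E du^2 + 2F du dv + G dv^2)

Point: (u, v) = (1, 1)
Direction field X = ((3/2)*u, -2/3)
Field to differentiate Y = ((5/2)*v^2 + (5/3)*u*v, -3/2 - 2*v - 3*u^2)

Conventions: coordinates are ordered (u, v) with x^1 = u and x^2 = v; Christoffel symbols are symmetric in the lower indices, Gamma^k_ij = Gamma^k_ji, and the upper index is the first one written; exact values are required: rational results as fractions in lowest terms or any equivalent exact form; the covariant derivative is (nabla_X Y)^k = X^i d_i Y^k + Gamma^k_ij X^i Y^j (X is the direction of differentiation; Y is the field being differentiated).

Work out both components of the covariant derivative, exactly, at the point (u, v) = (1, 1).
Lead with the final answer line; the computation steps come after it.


Answer: (nabla_X Y)^u = 527/90, (nabla_X Y)^v = -101/72

E = 10/9, F = 0, G = 4 at the point
E_u = 0, E_v = 0, F_u = 0, F_v = 0, G_u = -4, G_v = 0
EG - F^2 = 40/9;  g^inv = (9/40) * [[4, 0], [0, 10/9]]
first-kind symbols [ij,l] = (1/2)(d_i g_jl + d_j g_il - d_l g_ij): [uu,u] = E_u/2 = 0, [uu,v] = F_u - E_v/2 = 0, [uv,u] = E_v/2 = 0, [uv,v] = G_u/2 = -2, [vv,u] = F_v - G_u/2 = 2, [vv,v] = G_v/2 = 0
Gamma^u_ij = (G*[ij,u] - F*[ij,v])/(EG - F^2), Gamma^v_ij = (E*[ij,v] - F*[ij,u])/(EG - F^2)
Gamma_uuu = 0, Gamma_uuv = 0, Gamma_uvv = 9/5, Gamma_vuu = 0, Gamma_vuv = -1/2, Gamma_vvv = 0
X = (3/2, -2/3), Y = (25/6, -13/2) at the point


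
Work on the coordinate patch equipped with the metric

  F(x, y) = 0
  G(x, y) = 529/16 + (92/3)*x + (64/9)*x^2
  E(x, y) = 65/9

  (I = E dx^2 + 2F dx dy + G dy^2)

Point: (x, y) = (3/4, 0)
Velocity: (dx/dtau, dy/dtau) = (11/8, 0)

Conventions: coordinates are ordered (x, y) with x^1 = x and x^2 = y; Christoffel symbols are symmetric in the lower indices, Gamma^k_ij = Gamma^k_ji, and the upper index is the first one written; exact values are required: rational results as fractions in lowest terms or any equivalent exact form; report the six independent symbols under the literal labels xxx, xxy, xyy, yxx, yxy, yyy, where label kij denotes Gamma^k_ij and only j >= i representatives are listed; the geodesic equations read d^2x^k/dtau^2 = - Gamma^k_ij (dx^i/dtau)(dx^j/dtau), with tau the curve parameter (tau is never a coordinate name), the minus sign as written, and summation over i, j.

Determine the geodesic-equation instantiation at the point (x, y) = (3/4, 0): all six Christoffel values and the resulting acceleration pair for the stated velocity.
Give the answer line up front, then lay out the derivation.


Answer: Gamma_xxx = 0, Gamma_xxy = 0, Gamma_xyy = -186/65, Gamma_yxx = 0, Gamma_yxy = 32/93, Gamma_yyy = 0; accelerations (d^2x/dtau^2, d^2y/dtau^2) = (0, 0)

E = 65/9, F = 0, G = 961/16 at the point
E_x = 0, E_y = 0, F_x = 0, F_y = 0, G_x = 124/3, G_y = 0
EG - F^2 = 62465/144;  g^inv = (144/62465) * [[961/16, 0], [0, 65/9]]
first-kind symbols [ij,l] = (1/2)(d_i g_jl + d_j g_il - d_l g_ij): [xx,x] = E_x/2 = 0, [xx,y] = F_x - E_y/2 = 0, [xy,x] = E_y/2 = 0, [xy,y] = G_x/2 = 62/3, [yy,x] = F_y - G_x/2 = -62/3, [yy,y] = G_y/2 = 0
Gamma^x_ij = (G*[ij,x] - F*[ij,y])/(EG - F^2), Gamma^y_ij = (E*[ij,y] - F*[ij,x])/(EG - F^2)
Gamma_xxx = 0, Gamma_xxy = 0, Gamma_xyy = -186/65, Gamma_yxx = 0, Gamma_yxy = 32/93, Gamma_yyy = 0
d^2x/dtau^2 = -(Gamma_xxx*(11/8)^2 + 2*Gamma_xxy*(11/8)*(0) + Gamma_xyy*(0)^2) = 0
d^2y/dtau^2 = -(Gamma_yxx*(11/8)^2 + 2*Gamma_yxy*(11/8)*(0) + Gamma_yyy*(0)^2) = 0


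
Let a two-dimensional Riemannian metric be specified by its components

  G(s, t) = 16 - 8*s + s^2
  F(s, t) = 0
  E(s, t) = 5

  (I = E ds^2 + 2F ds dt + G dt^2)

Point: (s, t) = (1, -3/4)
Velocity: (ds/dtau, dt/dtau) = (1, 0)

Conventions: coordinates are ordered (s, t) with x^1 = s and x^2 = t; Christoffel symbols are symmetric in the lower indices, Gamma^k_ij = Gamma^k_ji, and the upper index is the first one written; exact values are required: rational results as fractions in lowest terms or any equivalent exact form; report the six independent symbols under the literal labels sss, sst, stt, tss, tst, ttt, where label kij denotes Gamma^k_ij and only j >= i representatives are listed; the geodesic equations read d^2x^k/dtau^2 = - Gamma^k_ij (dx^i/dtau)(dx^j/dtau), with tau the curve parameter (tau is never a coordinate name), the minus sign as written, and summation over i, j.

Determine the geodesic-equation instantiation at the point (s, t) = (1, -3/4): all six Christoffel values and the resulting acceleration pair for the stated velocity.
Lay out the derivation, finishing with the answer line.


E = 5, F = 0, G = 9 at the point
E_s = 0, E_t = 0, F_s = 0, F_t = 0, G_s = -6, G_t = 0
EG - F^2 = 45;  g^inv = (1/45) * [[9, 0], [0, 5]]
first-kind symbols [ij,l] = (1/2)(d_i g_jl + d_j g_il - d_l g_ij): [ss,s] = E_s/2 = 0, [ss,t] = F_s - E_t/2 = 0, [st,s] = E_t/2 = 0, [st,t] = G_s/2 = -3, [tt,s] = F_t - G_s/2 = 3, [tt,t] = G_t/2 = 0
Gamma^s_ij = (G*[ij,s] - F*[ij,t])/(EG - F^2), Gamma^t_ij = (E*[ij,t] - F*[ij,s])/(EG - F^2)
Gamma_sss = 0, Gamma_sst = 0, Gamma_stt = 3/5, Gamma_tss = 0, Gamma_tst = -1/3, Gamma_ttt = 0
d^2s/dtau^2 = -(Gamma_sss*(1)^2 + 2*Gamma_sst*(1)*(0) + Gamma_stt*(0)^2) = 0
d^2t/dtau^2 = -(Gamma_tss*(1)^2 + 2*Gamma_tst*(1)*(0) + Gamma_ttt*(0)^2) = 0

Answer: Gamma_sss = 0, Gamma_sst = 0, Gamma_stt = 3/5, Gamma_tss = 0, Gamma_tst = -1/3, Gamma_ttt = 0; accelerations (d^2s/dtau^2, d^2t/dtau^2) = (0, 0)


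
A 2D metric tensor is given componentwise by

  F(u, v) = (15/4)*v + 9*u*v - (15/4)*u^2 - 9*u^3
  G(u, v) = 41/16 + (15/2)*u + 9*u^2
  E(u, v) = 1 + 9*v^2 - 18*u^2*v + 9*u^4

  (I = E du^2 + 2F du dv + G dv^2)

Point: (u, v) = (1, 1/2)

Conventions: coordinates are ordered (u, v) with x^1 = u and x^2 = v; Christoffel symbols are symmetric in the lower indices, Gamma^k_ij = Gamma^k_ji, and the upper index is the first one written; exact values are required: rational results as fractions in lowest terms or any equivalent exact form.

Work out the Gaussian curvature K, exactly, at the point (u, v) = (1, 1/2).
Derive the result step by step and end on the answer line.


E = 13/4, F = -51/8, G = 305/16, EG - F^2 = 341/16 at the point
E_u = 18, E_v = -9, F_u = -30, F_v = 51/4, G_u = 51/2, G_v = 0
E_vv = 18, F_uv = 9, G_uu = 18
Apply the Brioschi formula K = (det M1 - det M2)/(EG - F^2)^2 over the derivative matrices of E, F, G.
M1 = [[-E_vv/2 + F_uv - G_uu/2, E_u/2, F_u - E_v/2], [F_v - G_u/2, E, F], [G_v/2, F, G]] = [[-9, 9, -51/2], [0, 13/4, -51/8], [0, -51/8, 305/16]]; det M1 = -3069/16
M2 = [[0, E_v/2, G_u/2], [E_v/2, E, F], [G_u/2, F, G]] = [[0, -9/2, 51/4], [-9/2, 13/4, -51/8], [51/4, -51/8, 305/16]]; det M2 = -2925/16
det M1 - det M2 = -9; K = -9 / (341/16)^2 = -2304/116281

Answer: K = -2304/116281


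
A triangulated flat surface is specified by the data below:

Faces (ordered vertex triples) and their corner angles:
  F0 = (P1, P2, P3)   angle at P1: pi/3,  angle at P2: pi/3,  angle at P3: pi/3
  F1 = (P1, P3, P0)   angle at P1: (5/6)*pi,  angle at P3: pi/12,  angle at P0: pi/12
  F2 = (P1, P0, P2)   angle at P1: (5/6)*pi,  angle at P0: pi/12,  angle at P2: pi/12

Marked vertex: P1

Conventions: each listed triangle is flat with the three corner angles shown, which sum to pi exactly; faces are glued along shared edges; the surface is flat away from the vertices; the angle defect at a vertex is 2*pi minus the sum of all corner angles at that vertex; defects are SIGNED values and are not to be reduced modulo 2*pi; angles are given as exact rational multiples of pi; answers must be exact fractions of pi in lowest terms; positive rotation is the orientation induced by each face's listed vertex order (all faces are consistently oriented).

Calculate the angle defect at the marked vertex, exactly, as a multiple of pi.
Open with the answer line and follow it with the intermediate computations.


Answer: defect(P1) = 0

Sum of corner angles at P1: 2*pi
defect = 2*pi - 2*pi


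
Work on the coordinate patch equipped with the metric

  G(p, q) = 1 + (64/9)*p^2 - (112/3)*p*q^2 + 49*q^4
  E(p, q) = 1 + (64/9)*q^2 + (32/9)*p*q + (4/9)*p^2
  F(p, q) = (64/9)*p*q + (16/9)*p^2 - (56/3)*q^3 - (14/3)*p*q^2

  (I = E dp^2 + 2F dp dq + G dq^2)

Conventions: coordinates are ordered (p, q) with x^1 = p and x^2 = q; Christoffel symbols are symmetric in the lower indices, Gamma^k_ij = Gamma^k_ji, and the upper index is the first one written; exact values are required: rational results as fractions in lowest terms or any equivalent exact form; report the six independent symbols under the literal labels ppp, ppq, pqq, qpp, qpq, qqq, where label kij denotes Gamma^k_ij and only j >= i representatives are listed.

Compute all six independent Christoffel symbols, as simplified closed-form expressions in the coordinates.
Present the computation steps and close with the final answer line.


E = 1 + (64/9)*q^2 + (32/9)*p*q + (4/9)*p^2; F = (64/9)*p*q + (16/9)*p^2 - (56/3)*q^3 - (14/3)*p*q^2; G = 1 + (64/9)*p^2 - (112/3)*p*q^2 + 49*q^4
Gamma^k_ij = (1/2) g^{kl} (d_i g_jl + d_j g_il - d_l g_ij), with g^inv = (1/(EG-F^2)) [[G, -F], [-F, E]]
first partials: E_p = (32/9)*q + (8/9)*p, E_q = (128/9)*q + (32/9)*p, F_p = (64/9)*q + (32/9)*p - (14/3)*q^2, F_q = (64/9)*p - 56*q^2 - (28/3)*p*q, G_p = (128/9)*p - (112/3)*q^2, G_q = -(224/3)*p*q + 196*q^3
D = EG - F^2 = 1 + (64/9)*q^2 + (32/9)*p*q + (68/9)*p^2 - (112/3)*p*q^2 + 49*q^4
expanded: Gamma^p_pp = (G E_p - 2F F_p + F E_q)/(2D), Gamma^p_pq = (G E_q - F G_p)/(2D), Gamma^p_qq = (2G F_q - G G_p - F G_q)/(2D), Gamma^q_pp = (2E F_p - E E_q - F E_p)/(2D), Gamma^q_pq = (E G_p - F E_q)/(2D), Gamma^q_qq = (E G_q - 2F F_q + F G_p)/(2D); substitute and cancel common factors

Answer: Gamma_ppp = (4*p + 16*q)/(68*p^2 - 336*p*q^2 + 32*p*q + 441*q^4 + 64*q^2 + 9), Gamma_ppq = (16*p + 64*q)/(68*p^2 - 336*p*q^2 + 32*p*q + 441*q^4 + 64*q^2 + 9), Gamma_pqq = (-84*p*q - 336*q^2)/(68*p^2 - 336*p*q^2 + 32*p*q + 441*q^4 + 64*q^2 + 9), Gamma_qpp = (16*p - 42*q^2)/(68*p^2 - 336*p*q^2 + 32*p*q + 441*q^4 + 64*q^2 + 9), Gamma_qpq = (64*p - 168*q^2)/(68*p^2 - 336*p*q^2 + 32*p*q + 441*q^4 + 64*q^2 + 9), Gamma_qqq = (-336*p*q + 882*q^3)/(68*p^2 - 336*p*q^2 + 32*p*q + 441*q^4 + 64*q^2 + 9)


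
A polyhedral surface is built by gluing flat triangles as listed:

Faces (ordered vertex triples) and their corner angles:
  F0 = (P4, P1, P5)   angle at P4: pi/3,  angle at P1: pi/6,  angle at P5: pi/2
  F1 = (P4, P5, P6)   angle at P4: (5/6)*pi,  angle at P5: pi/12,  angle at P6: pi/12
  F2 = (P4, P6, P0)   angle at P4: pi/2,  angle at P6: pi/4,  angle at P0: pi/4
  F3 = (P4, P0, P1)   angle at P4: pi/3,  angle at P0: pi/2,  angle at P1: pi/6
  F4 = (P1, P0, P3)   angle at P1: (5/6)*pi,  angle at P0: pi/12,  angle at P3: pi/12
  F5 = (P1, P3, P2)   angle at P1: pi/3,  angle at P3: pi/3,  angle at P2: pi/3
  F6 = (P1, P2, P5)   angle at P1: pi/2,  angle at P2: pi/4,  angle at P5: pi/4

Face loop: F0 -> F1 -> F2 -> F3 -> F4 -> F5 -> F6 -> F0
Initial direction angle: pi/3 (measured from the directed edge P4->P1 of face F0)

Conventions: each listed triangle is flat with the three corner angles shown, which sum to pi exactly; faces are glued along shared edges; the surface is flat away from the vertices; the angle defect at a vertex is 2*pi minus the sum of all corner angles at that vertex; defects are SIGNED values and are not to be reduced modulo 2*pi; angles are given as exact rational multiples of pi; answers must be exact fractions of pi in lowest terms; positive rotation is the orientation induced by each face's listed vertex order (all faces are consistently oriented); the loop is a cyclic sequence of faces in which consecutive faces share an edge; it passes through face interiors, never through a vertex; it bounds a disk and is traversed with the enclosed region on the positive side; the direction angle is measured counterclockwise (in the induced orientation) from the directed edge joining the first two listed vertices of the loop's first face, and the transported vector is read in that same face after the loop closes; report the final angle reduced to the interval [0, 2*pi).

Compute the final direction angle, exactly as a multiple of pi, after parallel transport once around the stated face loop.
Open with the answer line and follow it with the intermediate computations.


Answer: final direction angle = pi/3

enclosed vertex P1: corner angles sum to 2*pi, defect = 2*pi - 2*pi = 0
enclosed vertex P4: corner angles sum to 2*pi, defect = 2*pi - 2*pi = 0
final direction = starting direction + enclosed defect total, reduced mod 2*pi (induced orientation)
final angle = pi/3 + 0 = pi/3 (mod 2*pi)


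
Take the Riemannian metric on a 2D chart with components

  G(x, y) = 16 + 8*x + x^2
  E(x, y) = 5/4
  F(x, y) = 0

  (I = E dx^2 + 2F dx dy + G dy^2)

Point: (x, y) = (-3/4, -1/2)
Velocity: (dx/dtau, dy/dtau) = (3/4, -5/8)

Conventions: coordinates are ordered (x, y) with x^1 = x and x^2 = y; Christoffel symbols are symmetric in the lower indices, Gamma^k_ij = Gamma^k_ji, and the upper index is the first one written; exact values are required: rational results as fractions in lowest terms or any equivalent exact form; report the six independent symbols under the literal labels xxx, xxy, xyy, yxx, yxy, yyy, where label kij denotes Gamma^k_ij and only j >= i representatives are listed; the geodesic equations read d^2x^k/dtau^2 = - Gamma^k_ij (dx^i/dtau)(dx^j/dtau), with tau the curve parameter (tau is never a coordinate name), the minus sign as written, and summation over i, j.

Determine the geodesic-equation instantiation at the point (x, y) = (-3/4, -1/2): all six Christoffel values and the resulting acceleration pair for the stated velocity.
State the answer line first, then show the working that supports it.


Answer: Gamma_xxx = 0, Gamma_xxy = 0, Gamma_xyy = -13/5, Gamma_yxx = 0, Gamma_yxy = 4/13, Gamma_yyy = 0; accelerations (d^2x/dtau^2, d^2y/dtau^2) = (65/64, 15/52)

E = 5/4, F = 0, G = 169/16 at the point
E_x = 0, E_y = 0, F_x = 0, F_y = 0, G_x = 13/2, G_y = 0
EG - F^2 = 845/64;  g^inv = (64/845) * [[169/16, 0], [0, 5/4]]
first-kind symbols [ij,l] = (1/2)(d_i g_jl + d_j g_il - d_l g_ij): [xx,x] = E_x/2 = 0, [xx,y] = F_x - E_y/2 = 0, [xy,x] = E_y/2 = 0, [xy,y] = G_x/2 = 13/4, [yy,x] = F_y - G_x/2 = -13/4, [yy,y] = G_y/2 = 0
Gamma^x_ij = (G*[ij,x] - F*[ij,y])/(EG - F^2), Gamma^y_ij = (E*[ij,y] - F*[ij,x])/(EG - F^2)
Gamma_xxx = 0, Gamma_xxy = 0, Gamma_xyy = -13/5, Gamma_yxx = 0, Gamma_yxy = 4/13, Gamma_yyy = 0
d^2x/dtau^2 = -(Gamma_xxx*(3/4)^2 + 2*Gamma_xxy*(3/4)*(-5/8) + Gamma_xyy*(-5/8)^2) = 65/64
d^2y/dtau^2 = -(Gamma_yxx*(3/4)^2 + 2*Gamma_yxy*(3/4)*(-5/8) + Gamma_yyy*(-5/8)^2) = 15/52


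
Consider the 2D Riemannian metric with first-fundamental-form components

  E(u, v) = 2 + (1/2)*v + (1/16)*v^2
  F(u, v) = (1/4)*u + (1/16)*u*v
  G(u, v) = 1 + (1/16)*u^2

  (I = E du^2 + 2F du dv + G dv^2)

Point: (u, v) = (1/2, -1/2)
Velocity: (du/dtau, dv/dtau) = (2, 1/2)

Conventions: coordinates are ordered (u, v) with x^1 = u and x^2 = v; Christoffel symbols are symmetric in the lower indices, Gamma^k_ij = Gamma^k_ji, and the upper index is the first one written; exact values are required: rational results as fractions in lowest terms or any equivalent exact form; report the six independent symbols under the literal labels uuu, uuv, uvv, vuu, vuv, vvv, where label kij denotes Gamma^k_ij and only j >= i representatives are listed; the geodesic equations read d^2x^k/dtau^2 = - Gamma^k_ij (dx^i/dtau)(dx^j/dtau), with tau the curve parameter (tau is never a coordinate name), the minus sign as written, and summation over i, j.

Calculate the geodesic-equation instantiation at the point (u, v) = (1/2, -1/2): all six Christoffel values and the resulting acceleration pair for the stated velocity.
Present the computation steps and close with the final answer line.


E = 113/64, F = 7/64, G = 65/64 at the point
E_u = 0, E_v = 7/16, F_u = 7/32, F_v = 1/32, G_u = 1/16, G_v = 0
EG - F^2 = 57/32;  g^inv = (32/57) * [[65/64, -7/64], [-7/64, 113/64]]
first-kind symbols [ij,l] = (1/2)(d_i g_jl + d_j g_il - d_l g_ij): [uu,u] = E_u/2 = 0, [uu,v] = F_u - E_v/2 = 0, [uv,u] = E_v/2 = 7/32, [uv,v] = G_u/2 = 1/32, [vv,u] = F_v - G_u/2 = 0, [vv,v] = G_v/2 = 0
Gamma^u_ij = (G*[ij,u] - F*[ij,v])/(EG - F^2), Gamma^v_ij = (E*[ij,v] - F*[ij,u])/(EG - F^2)
Gamma_uuu = 0, Gamma_uuv = 7/57, Gamma_uvv = 0, Gamma_vuu = 0, Gamma_vuv = 1/57, Gamma_vvv = 0
d^2u/dtau^2 = -(Gamma_uuu*(2)^2 + 2*Gamma_uuv*(2)*(1/2) + Gamma_uvv*(1/2)^2) = -14/57
d^2v/dtau^2 = -(Gamma_vuu*(2)^2 + 2*Gamma_vuv*(2)*(1/2) + Gamma_vvv*(1/2)^2) = -2/57

Answer: Gamma_uuu = 0, Gamma_uuv = 7/57, Gamma_uvv = 0, Gamma_vuu = 0, Gamma_vuv = 1/57, Gamma_vvv = 0; accelerations (d^2u/dtau^2, d^2v/dtau^2) = (-14/57, -2/57)


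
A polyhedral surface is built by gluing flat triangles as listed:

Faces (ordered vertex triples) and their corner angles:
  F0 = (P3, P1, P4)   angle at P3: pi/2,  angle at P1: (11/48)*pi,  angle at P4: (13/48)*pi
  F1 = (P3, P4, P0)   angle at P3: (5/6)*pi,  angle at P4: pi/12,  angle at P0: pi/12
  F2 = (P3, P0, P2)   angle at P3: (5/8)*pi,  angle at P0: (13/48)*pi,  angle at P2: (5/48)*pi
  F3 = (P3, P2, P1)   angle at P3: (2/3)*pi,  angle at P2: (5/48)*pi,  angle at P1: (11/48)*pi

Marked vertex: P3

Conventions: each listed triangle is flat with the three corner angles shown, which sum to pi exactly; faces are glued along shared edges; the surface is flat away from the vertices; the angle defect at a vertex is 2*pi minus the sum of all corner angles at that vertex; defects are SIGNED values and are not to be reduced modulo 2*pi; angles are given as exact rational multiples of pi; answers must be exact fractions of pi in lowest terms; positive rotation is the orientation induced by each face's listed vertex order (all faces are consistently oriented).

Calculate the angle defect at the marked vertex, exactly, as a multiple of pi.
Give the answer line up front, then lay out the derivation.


Answer: defect(P3) = (-5/8)*pi

Sum of corner angles at P3: (21/8)*pi
defect = 2*pi - (21/8)*pi


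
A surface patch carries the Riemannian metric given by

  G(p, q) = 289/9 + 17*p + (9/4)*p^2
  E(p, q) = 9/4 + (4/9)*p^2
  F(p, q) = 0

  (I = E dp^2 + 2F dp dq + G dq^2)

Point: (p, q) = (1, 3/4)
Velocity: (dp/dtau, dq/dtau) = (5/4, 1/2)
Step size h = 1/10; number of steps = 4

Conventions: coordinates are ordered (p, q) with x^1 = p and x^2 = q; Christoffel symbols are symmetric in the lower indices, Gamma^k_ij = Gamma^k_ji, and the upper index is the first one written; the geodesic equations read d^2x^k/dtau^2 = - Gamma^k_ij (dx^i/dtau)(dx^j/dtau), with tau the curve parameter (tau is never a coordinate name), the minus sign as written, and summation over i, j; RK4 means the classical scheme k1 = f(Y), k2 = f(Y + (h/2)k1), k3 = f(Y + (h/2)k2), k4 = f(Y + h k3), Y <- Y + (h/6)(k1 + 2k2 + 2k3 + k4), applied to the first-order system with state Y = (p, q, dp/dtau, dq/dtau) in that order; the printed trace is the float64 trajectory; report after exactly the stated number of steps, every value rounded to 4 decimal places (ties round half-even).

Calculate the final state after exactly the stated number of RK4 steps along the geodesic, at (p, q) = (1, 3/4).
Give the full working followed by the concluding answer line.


f(Y) = (dp/dtau, dq/dtau, -Gamma^p_ij Y'^i Y'^j, -Gamma^q_ij Y'^i Y'^j) with the Gammas evaluated at the stage position; h = 0.100000; intermediate values shown to 6 dp
step 0: p = 1.0000, q = 0.7500, dp/dtau = 1.2500, dq/dtau = 0.5000
step 1:
  k1: at (p, q) = (1.000000, 0.750000), (dp/dtau, dq/dtau) = (1.250000, 0.500000); Gamma_ppp = 0.164948, Gamma_ppq = 0.000000, Gamma_pqq = -3.989691, Gamma_qpp = 0.000000, Gamma_qpq = 0.209302, Gamma_qqq = 0.000000; k1 = (1.250000, 0.500000, 0.739691, -0.261628)
  k2: at (p, q) = (1.062500, 0.775000), (dp/dtau, dq/dtau) = (1.286985, 0.486919); Gamma_ppp = 0.171609, Gamma_ppq = 0.000000, Gamma_pqq = -3.957729, Gamma_qpp = 0.000000, Gamma_qpq = 0.206600, Gamma_qqq = 0.000000; k2 = (1.286985, 0.486919, 0.654096, -0.258934)
  k3: at (p, q) = (1.064349, 0.774346), (dp/dtau, dq/dtau) = (1.282705, 0.487053); Gamma_ppp = 0.171798, Gamma_ppq = 0.000000, Gamma_pqq = -3.956727, Gamma_qpp = 0.000000, Gamma_qpq = 0.206521, Gamma_qqq = 0.000000; k3 = (1.282705, 0.487053, 0.655953, -0.258046)
  k4: at (p, q) = (1.128270, 0.798705), (dp/dtau, dq/dtau) = (1.315595, 0.474195); Gamma_ppp = 0.178087, Gamma_ppq = 0.000000, Gamma_pqq = -3.920273, Gamma_qpp = 0.000000, Gamma_qpq = 0.203830, Gamma_qqq = 0.000000; k4 = (1.315595, 0.474195, 0.573286, -0.254318)
  Y <- Y + (h/6)(k1 + 2k2 + 2k3 + k4): p = 1.1284, q = 0.7987, dp/dtau = 1.3156, dq/dtau = 0.4742
step 2:
  k1: at (p, q) = (1.128416, 0.798702), (dp/dtau, dq/dtau) = (1.315551, 0.474168); Gamma_ppp = 0.178101, Gamma_ppq = 0.000000, Gamma_pqq = -3.920186, Gamma_qpp = 0.000000, Gamma_qpq = 0.203824, Gamma_qqq = 0.000000; k1 = (1.315551, 0.474168, 0.573162, -0.254288)
  k2: at (p, q) = (1.194194, 0.822411), (dp/dtau, dq/dtau) = (1.344209, 0.461454); Gamma_ppp = 0.184045, Gamma_ppq = 0.000000, Gamma_pqq = -3.879205, Gamma_qpp = 0.000000, Gamma_qpq = 0.201127, Gamma_qqq = 0.000000; k2 = (1.344209, 0.461454, 0.493486, -0.249515)
  k3: at (p, q) = (1.195627, 0.821775), (dp/dtau, dq/dtau) = (1.340226, 0.461692); Gamma_ppp = 0.184169, Gamma_ppq = 0.000000, Gamma_pqq = -3.878276, Gamma_qpp = 0.000000, Gamma_qpq = 0.201070, Gamma_qqq = 0.000000; k3 = (1.340226, 0.461692, 0.495889, -0.248832)
  k4: at (p, q) = (1.262439, 0.844872), (dp/dtau, dq/dtau) = (1.365140, 0.449285); Gamma_ppp = 0.189662, Gamma_ppq = 0.000000, Gamma_pqq = -3.833403, Gamma_qpp = 0.000000, Gamma_qpq = 0.198404, Gamma_qqq = 0.000000; k4 = (1.365140, 0.449285, 0.420343, -0.243377)
  Y <- Y + (h/6)(k1 + 2k2 + 2k3 + k4): p = 1.2626, q = 0.8449, dp/dtau = 1.3651, dq/dtau = 0.4493
step 3:
  k1: at (p, q) = (1.262576, 0.844865), (dp/dtau, dq/dtau) = (1.365089, 0.449262); Gamma_ppp = 0.189673, Gamma_ppq = 0.000000, Gamma_pqq = -3.833308, Gamma_qpp = 0.000000, Gamma_qpq = 0.198399, Gamma_qqq = 0.000000; k1 = (1.365089, 0.449262, 0.420253, -0.243349)
  k2: at (p, q) = (1.330830, 0.867328), (dp/dtau, dq/dtau) = (1.386101, 0.437095); Gamma_ppp = 0.194748, Gamma_ppq = 0.000000, Gamma_pqq = -3.784578, Gamma_qpp = 0.000000, Gamma_qpq = 0.195748, Gamma_qqq = 0.000000; k2 = (1.386101, 0.437095, 0.348886, -0.237191)
  k3: at (p, q) = (1.331881, 0.866719), (dp/dtau, dq/dtau) = (1.382533, 0.437403); Gamma_ppp = 0.194822, Gamma_ppq = 0.000000, Gamma_pqq = -3.783808, Gamma_qpp = 0.000000, Gamma_qpq = 0.195708, Gamma_qqq = 0.000000; k3 = (1.382533, 0.437403, 0.351540, -0.236698)
  k4: at (p, q) = (1.400829, 0.888605), (dp/dtau, dq/dtau) = (1.400243, 0.425592); Gamma_ppp = 0.199411, Gamma_ppq = 0.000000, Gamma_pqq = -3.732009, Gamma_qpp = 0.000000, Gamma_qpq = 0.193102, Gamma_qqq = 0.000000; k4 = (1.400243, 0.425592, 0.284993, -0.230152)
  Y <- Y + (h/6)(k1 + 2k2 + 2k3 + k4): p = 1.4010, q = 0.8886, dp/dtau = 1.4002, dq/dtau = 0.4256
step 4:
  k1: at (p, q) = (1.400952, 0.888596), (dp/dtau, dq/dtau) = (1.400190, 0.425574); Gamma_ppp = 0.199419, Gamma_ppq = 0.000000, Gamma_pqq = -3.731914, Gamma_qpp = 0.000000, Gamma_qpq = 0.193098, Gamma_qqq = 0.000000; k1 = (1.400190, 0.425574, 0.284932, -0.230128)
  k2: at (p, q) = (1.470962, 0.909874), (dp/dtau, dq/dtau) = (1.414437, 0.414068); Gamma_ppp = 0.203559, Gamma_ppq = 0.000000, Gamma_pqq = -3.677125, Gamma_qpp = 0.000000, Gamma_qpq = 0.190522, Gamma_qqq = 0.000000; k2 = (1.414437, 0.414068, 0.223205, -0.223167)
  k3: at (p, q) = (1.471674, 0.909299), (dp/dtau, dq/dtau) = (1.411351, 0.414416); Gamma_ppp = 0.203598, Gamma_ppq = 0.000000, Gamma_pqq = -3.676557, Gamma_qpp = 0.000000, Gamma_qpq = 0.190496, Gamma_qqq = 0.000000; k3 = (1.411351, 0.414416, 0.225864, -0.222837)
  k4: at (p, q) = (1.542087, 0.930037), (dp/dtau, dq/dtau) = (1.422777, 0.403291); Gamma_ppp = 0.207255, Gamma_ppq = 0.000000, Gamma_pqq = -3.619608, Gamma_qpp = 0.000000, Gamma_qpq = 0.187975, Gamma_qqq = 0.000000; k4 = (1.422777, 0.403291, 0.169160, -0.215717)
  Y <- Y + (h/6)(k1 + 2k2 + 2k3 + k4): p = 1.5422, q = 0.9300, dp/dtau = 1.4227, dq/dtau = 0.4033

Answer: p = 1.5422, q = 0.9300, dp/dtau = 1.4227, dq/dtau = 0.4033


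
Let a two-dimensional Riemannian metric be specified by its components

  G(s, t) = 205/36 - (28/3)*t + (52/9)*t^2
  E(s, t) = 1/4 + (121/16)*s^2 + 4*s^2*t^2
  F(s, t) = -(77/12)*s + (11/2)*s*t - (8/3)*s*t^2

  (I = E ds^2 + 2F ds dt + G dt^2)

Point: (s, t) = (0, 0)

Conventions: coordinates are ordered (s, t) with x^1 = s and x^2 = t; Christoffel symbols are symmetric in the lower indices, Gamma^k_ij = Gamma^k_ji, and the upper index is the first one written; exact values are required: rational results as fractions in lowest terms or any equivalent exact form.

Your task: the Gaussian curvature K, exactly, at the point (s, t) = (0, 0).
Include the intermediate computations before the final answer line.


E = 1/4, F = 0, G = 205/36, EG - F^2 = 205/144 at the point
E_s = 0, E_t = 0, F_s = -77/12, F_t = 0, G_s = 0, G_t = -28/3
E_tt = 0, F_st = 11/2, G_ss = 0
Evaluate Brioschi's two determinant matrices M1, M2 and divide by (EG - F^2)^2.
M1 = [[-E_tt/2 + F_st - G_ss/2, E_s/2, F_s - E_t/2], [F_t - G_s/2, E, F], [G_t/2, F, G]] = [[11/2, 0, -77/12], [0, 1/4, 0], [-14/3, 0, 205/36]]; det M1 = 11/32
M2 = [[0, E_t/2, G_s/2], [E_t/2, E, F], [G_s/2, F, G]] = [[0, 0, 0], [0, 1/4, 0], [0, 0, 205/36]]; det M2 = 0
det M1 - det M2 = 11/32; K = 11/32 / (205/144)^2 = 7128/42025

Answer: K = 7128/42025


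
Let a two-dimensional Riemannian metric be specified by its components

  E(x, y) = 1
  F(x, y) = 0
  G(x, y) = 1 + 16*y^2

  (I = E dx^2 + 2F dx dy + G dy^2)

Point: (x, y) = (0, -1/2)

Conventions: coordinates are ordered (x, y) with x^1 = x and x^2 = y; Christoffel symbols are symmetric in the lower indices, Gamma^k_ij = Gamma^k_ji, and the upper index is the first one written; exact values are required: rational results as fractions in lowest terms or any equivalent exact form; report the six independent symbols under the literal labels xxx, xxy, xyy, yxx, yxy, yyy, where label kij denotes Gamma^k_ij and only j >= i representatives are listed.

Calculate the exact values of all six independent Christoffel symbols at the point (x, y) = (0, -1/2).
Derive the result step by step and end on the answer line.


E = 1, F = 0, G = 5 at the point
E_x = 0, E_y = 0, F_x = 0, F_y = 0, G_x = 0, G_y = -16
EG - F^2 = 5;  g^inv = (1/5) * [[5, 0], [0, 1]]
first-kind symbols [ij,l] = (1/2)(d_i g_jl + d_j g_il - d_l g_ij): [xx,x] = E_x/2 = 0, [xx,y] = F_x - E_y/2 = 0, [xy,x] = E_y/2 = 0, [xy,y] = G_x/2 = 0, [yy,x] = F_y - G_x/2 = 0, [yy,y] = G_y/2 = -8
Gamma^x_ij = (G*[ij,x] - F*[ij,y])/(EG - F^2), Gamma^y_ij = (E*[ij,y] - F*[ij,x])/(EG - F^2)

Answer: Gamma_xxx = 0, Gamma_xxy = 0, Gamma_xyy = 0, Gamma_yxx = 0, Gamma_yxy = 0, Gamma_yyy = -8/5


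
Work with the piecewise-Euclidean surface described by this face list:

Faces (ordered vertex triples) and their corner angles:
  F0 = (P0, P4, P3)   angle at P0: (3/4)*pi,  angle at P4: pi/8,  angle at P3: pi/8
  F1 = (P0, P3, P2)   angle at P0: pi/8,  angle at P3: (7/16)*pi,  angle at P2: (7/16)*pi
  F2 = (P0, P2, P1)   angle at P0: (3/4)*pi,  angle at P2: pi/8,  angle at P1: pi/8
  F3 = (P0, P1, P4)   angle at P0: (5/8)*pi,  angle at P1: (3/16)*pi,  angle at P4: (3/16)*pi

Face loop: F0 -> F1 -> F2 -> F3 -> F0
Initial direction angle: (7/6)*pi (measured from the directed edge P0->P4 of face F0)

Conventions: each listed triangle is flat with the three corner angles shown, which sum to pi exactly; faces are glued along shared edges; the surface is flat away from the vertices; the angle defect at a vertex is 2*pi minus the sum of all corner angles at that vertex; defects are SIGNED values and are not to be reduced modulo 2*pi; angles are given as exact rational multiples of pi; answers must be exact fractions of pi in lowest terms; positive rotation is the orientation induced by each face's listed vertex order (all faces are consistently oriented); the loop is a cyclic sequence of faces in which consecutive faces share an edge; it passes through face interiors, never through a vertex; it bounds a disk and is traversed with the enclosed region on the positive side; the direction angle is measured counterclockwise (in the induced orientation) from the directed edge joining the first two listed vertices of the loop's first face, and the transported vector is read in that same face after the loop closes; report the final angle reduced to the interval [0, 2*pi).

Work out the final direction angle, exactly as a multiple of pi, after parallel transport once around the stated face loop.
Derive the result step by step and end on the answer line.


enclosed vertex P0: corner angles sum to (9/4)*pi, defect = 2*pi - (9/4)*pi = -pi/4
summing the enclosed defects onto the initial angle, mod 2*pi in the induced orientation:
final angle = (7/6)*pi - pi/4 = (11/12)*pi (mod 2*pi)

Answer: final direction angle = (11/12)*pi


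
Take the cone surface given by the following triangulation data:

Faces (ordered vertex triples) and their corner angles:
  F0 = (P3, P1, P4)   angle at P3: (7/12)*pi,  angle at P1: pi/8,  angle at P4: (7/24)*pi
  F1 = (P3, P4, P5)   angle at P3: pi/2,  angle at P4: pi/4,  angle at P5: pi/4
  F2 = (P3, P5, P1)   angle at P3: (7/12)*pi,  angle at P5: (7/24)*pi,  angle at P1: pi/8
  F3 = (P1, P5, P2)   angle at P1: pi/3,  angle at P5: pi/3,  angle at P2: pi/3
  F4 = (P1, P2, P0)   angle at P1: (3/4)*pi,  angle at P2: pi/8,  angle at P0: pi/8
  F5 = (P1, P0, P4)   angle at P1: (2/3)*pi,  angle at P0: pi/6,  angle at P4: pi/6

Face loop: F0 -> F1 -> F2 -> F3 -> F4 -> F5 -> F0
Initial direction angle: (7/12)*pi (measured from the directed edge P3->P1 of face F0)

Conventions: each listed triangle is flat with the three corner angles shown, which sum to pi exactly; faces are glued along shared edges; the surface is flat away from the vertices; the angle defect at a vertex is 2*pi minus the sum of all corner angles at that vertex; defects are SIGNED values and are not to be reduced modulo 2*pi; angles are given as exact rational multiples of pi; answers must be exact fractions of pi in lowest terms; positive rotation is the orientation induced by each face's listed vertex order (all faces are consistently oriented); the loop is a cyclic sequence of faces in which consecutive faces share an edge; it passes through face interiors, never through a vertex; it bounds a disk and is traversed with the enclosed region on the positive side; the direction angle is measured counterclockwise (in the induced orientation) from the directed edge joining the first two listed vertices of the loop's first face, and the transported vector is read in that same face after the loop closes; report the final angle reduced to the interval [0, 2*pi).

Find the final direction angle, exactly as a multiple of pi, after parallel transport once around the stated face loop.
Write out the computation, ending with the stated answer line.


enclosed vertex P1: corner angles sum to 2*pi, defect = 2*pi - 2*pi = 0
enclosed vertex P3: corner angles sum to (5/3)*pi, defect = 2*pi - (5/3)*pi = pi/3
final direction = starting direction + enclosed defect total, reduced mod 2*pi (induced orientation)
final angle = (7/12)*pi + pi/3 = (11/12)*pi (mod 2*pi)

Answer: final direction angle = (11/12)*pi


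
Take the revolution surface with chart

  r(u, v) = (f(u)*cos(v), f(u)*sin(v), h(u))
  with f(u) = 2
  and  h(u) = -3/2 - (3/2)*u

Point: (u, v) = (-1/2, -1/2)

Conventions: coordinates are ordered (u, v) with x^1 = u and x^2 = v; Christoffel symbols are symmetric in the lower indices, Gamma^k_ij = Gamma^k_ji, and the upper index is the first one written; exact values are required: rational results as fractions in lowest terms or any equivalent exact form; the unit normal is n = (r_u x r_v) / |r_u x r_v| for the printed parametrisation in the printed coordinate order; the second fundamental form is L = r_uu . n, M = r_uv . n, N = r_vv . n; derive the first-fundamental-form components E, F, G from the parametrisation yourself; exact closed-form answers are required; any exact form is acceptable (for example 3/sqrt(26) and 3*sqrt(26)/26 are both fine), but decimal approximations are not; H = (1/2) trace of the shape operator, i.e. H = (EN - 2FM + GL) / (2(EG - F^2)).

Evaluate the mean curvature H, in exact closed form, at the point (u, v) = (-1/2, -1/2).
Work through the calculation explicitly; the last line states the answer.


f = 2, f' = 0, f'' = 0, h' = -3/2, h'' = 0
E = 9/4, F = 0, G = 4; answer radicand W^2 = 9/4
unnormalised second-form numerators: l = 0, m = 0, n = -3; L = l/sqrt(9/4), and similarly M = m/sqrt(W^2), N = n/sqrt(W^2)
H = (E*n - 2*F*m + G*l) / (2*(EG - F^2)*sqrt(W^2)); E*n - 2*F*m + G*l = -27/4, EG - F^2 = 9, so H = (-3/8)/sqrt(9/4)

Answer: H = -1/4


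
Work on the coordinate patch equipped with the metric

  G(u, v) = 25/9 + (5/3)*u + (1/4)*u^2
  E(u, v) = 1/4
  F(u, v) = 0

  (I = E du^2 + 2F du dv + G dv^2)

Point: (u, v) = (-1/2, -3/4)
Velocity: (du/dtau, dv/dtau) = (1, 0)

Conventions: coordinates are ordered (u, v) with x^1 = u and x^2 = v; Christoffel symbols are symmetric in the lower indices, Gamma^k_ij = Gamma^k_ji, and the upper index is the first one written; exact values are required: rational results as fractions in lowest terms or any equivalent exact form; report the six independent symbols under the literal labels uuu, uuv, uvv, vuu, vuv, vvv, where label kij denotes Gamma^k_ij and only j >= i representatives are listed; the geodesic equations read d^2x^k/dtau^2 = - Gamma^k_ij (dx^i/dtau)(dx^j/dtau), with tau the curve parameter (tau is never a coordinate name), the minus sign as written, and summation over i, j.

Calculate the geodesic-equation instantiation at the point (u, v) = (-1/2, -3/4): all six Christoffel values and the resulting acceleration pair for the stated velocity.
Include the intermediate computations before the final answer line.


E = 1/4, F = 0, G = 289/144 at the point
E_u = 0, E_v = 0, F_u = 0, F_v = 0, G_u = 17/12, G_v = 0
EG - F^2 = 289/576;  g^inv = (576/289) * [[289/144, 0], [0, 1/4]]
first-kind symbols [ij,l] = (1/2)(d_i g_jl + d_j g_il - d_l g_ij): [uu,u] = E_u/2 = 0, [uu,v] = F_u - E_v/2 = 0, [uv,u] = E_v/2 = 0, [uv,v] = G_u/2 = 17/24, [vv,u] = F_v - G_u/2 = -17/24, [vv,v] = G_v/2 = 0
Gamma^u_ij = (G*[ij,u] - F*[ij,v])/(EG - F^2), Gamma^v_ij = (E*[ij,v] - F*[ij,u])/(EG - F^2)
Gamma_uuu = 0, Gamma_uuv = 0, Gamma_uvv = -17/6, Gamma_vuu = 0, Gamma_vuv = 6/17, Gamma_vvv = 0
d^2u/dtau^2 = -(Gamma_uuu*(1)^2 + 2*Gamma_uuv*(1)*(0) + Gamma_uvv*(0)^2) = 0
d^2v/dtau^2 = -(Gamma_vuu*(1)^2 + 2*Gamma_vuv*(1)*(0) + Gamma_vvv*(0)^2) = 0

Answer: Gamma_uuu = 0, Gamma_uuv = 0, Gamma_uvv = -17/6, Gamma_vuu = 0, Gamma_vuv = 6/17, Gamma_vvv = 0; accelerations (d^2u/dtau^2, d^2v/dtau^2) = (0, 0)


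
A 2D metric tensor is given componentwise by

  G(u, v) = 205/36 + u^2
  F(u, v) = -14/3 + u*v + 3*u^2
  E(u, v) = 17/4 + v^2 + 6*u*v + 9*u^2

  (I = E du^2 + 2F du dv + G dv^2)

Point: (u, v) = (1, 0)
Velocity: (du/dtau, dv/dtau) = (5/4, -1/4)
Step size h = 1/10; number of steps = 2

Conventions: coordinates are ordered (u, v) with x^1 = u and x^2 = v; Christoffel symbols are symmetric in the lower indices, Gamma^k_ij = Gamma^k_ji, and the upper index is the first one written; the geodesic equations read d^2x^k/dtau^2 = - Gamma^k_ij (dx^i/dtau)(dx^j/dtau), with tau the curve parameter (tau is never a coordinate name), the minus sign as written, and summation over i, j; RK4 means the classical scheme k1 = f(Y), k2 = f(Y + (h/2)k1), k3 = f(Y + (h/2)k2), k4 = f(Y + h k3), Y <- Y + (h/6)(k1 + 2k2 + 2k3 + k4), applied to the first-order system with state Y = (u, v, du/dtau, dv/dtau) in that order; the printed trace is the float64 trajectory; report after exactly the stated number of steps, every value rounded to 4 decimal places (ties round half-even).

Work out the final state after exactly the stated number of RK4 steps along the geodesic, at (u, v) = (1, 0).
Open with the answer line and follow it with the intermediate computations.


Answer: u = 1.2331, v = -0.0642, du/dtau = 1.0958, dv/dtau = -0.3794

f(Y) = (du/dtau, dv/dtau, -Gamma^u_ij Y'^i Y'^j, -Gamma^v_ij Y'^i Y'^j) with the Gammas evaluated at the stage position; h = 0.100000; intermediate values shown to 6 dp
step 0: u = 1.0000, v = 0.0000, du/dtau = 1.2500, dv/dtau = -0.2500
step 1:
  k1: at (u, v) = (1.000000, 0.000000), (du/dtau, dv/dtau) = (1.250000, -0.250000); Gamma_uuu = 0.759395, Gamma_uuv = 0.253132, Gamma_uvv = 0.000000, Gamma_vuu = 0.637194, Gamma_vuv = 0.212398, Gamma_vvv = 0.000000; k1 = (1.250000, -0.250000, -1.028348, -0.862867)
  k2: at (u, v) = (1.062500, -0.012500), (du/dtau, dv/dtau) = (1.198583, -0.293143); Gamma_uuu = 0.719116, Gamma_uuv = 0.239705, Gamma_uvv = 0.000000, Gamma_vuu = 0.603440, Gamma_vuv = 0.201147, Gamma_vvv = 0.000000; k2 = (1.198583, -0.293143, -0.864639, -0.725554)
  k3: at (u, v) = (1.059929, -0.014657), (du/dtau, dv/dtau) = (1.206768, -0.286278); Gamma_uuu = 0.721139, Gamma_uuv = 0.240380, Gamma_uvv = 0.000000, Gamma_vuu = 0.605145, Gamma_vuv = 0.201715, Gamma_vvv = 0.000000; k3 = (1.206768, -0.286278, -0.884099, -0.741893)
  k4: at (u, v) = (1.120677, -0.028628), (du/dtau, dv/dtau) = (1.161590, -0.324189); Gamma_uuu = 0.685873, Gamma_uuv = 0.228624, Gamma_uvv = 0.000000, Gamma_vuu = 0.575593, Gamma_vuv = 0.191864, Gamma_vvv = 0.000000; k4 = (1.161590, -0.324189, -0.753254, -0.632140)
  Y <- Y + (h/6)(k1 + 2k2 + 2k3 + k4): u = 1.1204, v = -0.0289, du/dtau = 1.1620, dv/dtau = -0.3238
step 2:
  k1: at (u, v) = (1.120372, -0.028884), (du/dtau, dv/dtau) = (1.162015, -0.323832); Gamma_uuu = 0.686091, Gamma_uuv = 0.228697, Gamma_uvv = 0.000000, Gamma_vuu = 0.575777, Gamma_vuv = 0.191926, Gamma_vvv = 0.000000; k1 = (1.162015, -0.323832, -0.754299, -0.633018)
  k2: at (u, v) = (1.178472, -0.045075), (du/dtau, dv/dtau) = (1.124300, -0.355483); Gamma_uuu = 0.655749, Gamma_uuv = 0.218583, Gamma_uvv = 0.000000, Gamma_vuu = 0.550356, Gamma_vuv = 0.183452, Gamma_vvv = 0.000000; k2 = (1.124300, -0.355483, -0.654179, -0.549038)
  k3: at (u, v) = (1.176587, -0.046658), (du/dtau, dv/dtau) = (1.129306, -0.351284); Gamma_uuu = 0.656988, Gamma_uuv = 0.218996, Gamma_uvv = 0.000000, Gamma_vuu = 0.551401, Gamma_vuv = 0.183800, Gamma_vvv = 0.000000; k3 = (1.129306, -0.351284, -0.664124, -0.557390)
  k4: at (u, v) = (1.233302, -0.064012), (du/dtau, dv/dtau) = (1.095603, -0.379571); Gamma_uuu = 0.629900, Gamma_uuv = 0.209967, Gamma_uvv = 0.000000, Gamma_vuu = 0.528706, Gamma_vuv = 0.176235, Gamma_vvv = 0.000000; k4 = (1.095603, -0.379571, -0.581465, -0.488052)
  Y <- Y + (h/6)(k1 + 2k2 + 2k3 + k4): u = 1.2331, v = -0.0642, du/dtau = 1.0958, dv/dtau = -0.3794
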